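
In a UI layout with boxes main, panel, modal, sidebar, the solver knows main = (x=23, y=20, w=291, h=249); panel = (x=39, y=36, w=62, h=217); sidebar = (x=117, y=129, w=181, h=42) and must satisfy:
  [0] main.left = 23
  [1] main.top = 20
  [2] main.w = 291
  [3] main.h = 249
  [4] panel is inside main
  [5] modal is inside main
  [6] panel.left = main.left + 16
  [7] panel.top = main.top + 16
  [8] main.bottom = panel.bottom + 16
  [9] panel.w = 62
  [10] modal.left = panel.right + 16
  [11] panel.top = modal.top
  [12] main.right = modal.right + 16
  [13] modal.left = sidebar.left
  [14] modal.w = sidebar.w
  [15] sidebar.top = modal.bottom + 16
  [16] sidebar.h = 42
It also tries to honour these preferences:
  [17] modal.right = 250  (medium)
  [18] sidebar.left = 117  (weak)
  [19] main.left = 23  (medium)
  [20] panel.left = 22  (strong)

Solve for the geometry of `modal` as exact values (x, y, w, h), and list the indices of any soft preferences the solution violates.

1. modal.x = 117  [modal.left = panel.right + 16]
2. modal.y = 36  [panel.top = modal.top]
3. modal.w = 181  [main.right = modal.right + 16]
4. modal.h = 77  [sidebar.top = modal.bottom + 16]

modal = (x=117, y=36, w=181, h=77)
violated soft preferences: 17, 20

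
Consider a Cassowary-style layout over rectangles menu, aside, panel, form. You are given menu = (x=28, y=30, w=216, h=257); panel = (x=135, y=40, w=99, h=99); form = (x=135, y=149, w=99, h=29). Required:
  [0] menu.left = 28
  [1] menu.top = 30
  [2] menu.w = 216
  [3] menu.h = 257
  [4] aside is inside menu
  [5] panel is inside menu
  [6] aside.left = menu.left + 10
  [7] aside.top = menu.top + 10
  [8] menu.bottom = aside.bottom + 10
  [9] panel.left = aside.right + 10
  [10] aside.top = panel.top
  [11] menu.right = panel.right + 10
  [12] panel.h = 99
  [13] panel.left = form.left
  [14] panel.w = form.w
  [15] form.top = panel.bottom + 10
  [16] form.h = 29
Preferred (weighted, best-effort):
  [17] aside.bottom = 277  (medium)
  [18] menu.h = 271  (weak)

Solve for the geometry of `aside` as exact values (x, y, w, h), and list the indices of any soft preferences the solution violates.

1. aside.x = 38  [aside.left = menu.left + 10]
2. aside.y = 40  [aside.top = menu.top + 10]
3. aside.h = 237  [menu.bottom = aside.bottom + 10]
4. aside.w = 87  [panel.left = aside.right + 10]

aside = (x=38, y=40, w=87, h=237)
violated soft preferences: 18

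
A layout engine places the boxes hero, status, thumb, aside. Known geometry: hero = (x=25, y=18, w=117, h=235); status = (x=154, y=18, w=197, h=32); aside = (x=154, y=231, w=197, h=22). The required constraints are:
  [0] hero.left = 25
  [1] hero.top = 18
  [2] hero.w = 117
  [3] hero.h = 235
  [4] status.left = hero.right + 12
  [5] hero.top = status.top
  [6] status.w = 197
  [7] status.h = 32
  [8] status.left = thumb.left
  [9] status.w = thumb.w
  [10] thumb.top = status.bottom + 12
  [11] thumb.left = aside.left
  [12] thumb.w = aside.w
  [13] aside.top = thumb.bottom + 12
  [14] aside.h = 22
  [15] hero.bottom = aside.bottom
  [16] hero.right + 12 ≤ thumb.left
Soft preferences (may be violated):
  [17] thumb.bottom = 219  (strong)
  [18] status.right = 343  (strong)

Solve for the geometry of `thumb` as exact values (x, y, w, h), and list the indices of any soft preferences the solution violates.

thumb = (x=154, y=62, w=197, h=157)
violated soft preferences: 18

1. thumb.x = 154  [status.left = thumb.left]
2. thumb.w = 197  [status.w = thumb.w]
3. thumb.y = 62  [thumb.top = status.bottom + 12]
4. thumb.h = 157  [aside.top = thumb.bottom + 12]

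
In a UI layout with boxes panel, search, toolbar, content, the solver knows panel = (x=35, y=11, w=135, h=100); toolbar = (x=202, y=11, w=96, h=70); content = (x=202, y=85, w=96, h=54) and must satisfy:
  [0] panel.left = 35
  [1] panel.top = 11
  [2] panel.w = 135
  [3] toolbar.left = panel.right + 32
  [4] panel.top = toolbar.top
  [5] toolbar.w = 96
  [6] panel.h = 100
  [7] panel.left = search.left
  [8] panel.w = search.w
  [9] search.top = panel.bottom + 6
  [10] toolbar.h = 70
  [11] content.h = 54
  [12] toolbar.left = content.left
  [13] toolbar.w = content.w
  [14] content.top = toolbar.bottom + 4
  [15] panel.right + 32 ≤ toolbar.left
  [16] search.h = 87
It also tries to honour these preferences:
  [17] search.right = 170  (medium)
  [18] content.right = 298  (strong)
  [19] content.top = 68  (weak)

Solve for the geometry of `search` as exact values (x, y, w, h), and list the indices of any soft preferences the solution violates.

search = (x=35, y=117, w=135, h=87)
violated soft preferences: 19

1. search.x = 35  [panel.left = search.left]
2. search.w = 135  [panel.w = search.w]
3. search.y = 117  [search.top = panel.bottom + 6]
4. search.h = 87  [search.h = 87]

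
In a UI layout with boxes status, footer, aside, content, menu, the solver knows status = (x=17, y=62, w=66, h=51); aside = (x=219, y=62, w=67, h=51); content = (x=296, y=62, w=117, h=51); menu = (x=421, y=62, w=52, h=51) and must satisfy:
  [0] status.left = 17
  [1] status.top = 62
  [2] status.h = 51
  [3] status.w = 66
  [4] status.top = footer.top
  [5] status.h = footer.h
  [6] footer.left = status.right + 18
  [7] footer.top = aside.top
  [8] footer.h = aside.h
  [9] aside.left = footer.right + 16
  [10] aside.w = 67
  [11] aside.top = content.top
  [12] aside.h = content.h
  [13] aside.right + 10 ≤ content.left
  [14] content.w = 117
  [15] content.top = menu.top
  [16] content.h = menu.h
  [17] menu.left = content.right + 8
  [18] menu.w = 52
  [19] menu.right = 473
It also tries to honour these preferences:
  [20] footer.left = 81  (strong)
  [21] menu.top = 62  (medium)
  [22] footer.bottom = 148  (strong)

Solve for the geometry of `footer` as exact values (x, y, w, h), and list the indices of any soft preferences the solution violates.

footer = (x=101, y=62, w=102, h=51)
violated soft preferences: 20, 22

1. footer.y = 62  [status.top = footer.top]
2. footer.h = 51  [status.h = footer.h]
3. footer.x = 101  [footer.left = status.right + 18]
4. footer.w = 102  [aside.left = footer.right + 16]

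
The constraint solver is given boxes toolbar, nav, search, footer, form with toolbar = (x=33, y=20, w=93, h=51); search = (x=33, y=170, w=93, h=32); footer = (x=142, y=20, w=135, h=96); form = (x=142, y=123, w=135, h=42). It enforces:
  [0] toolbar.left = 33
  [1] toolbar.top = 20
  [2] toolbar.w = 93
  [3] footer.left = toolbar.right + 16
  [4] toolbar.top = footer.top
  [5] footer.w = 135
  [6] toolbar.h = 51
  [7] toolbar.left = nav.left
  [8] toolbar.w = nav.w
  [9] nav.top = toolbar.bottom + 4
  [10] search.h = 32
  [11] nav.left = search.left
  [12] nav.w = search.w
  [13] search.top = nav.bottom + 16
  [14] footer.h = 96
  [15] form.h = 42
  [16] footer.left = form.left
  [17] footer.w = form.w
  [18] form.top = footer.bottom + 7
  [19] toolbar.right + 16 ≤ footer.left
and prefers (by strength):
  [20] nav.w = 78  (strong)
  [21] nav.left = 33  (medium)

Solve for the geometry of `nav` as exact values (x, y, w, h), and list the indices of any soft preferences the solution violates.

1. nav.x = 33  [toolbar.left = nav.left]
2. nav.w = 93  [toolbar.w = nav.w]
3. nav.y = 75  [nav.top = toolbar.bottom + 4]
4. nav.h = 79  [search.top = nav.bottom + 16]

nav = (x=33, y=75, w=93, h=79)
violated soft preferences: 20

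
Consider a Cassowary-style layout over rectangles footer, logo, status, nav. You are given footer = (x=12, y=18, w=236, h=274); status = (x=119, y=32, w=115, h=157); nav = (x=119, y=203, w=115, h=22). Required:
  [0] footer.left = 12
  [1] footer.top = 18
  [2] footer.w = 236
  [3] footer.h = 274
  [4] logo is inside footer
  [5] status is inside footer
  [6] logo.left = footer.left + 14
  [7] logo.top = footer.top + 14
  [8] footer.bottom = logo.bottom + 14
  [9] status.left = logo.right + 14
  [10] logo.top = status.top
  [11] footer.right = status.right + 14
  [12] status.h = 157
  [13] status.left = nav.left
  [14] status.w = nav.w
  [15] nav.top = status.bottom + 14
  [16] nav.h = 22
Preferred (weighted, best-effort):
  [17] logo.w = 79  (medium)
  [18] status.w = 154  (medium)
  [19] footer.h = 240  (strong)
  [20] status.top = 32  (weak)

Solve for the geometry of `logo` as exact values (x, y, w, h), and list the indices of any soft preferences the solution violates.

logo = (x=26, y=32, w=79, h=246)
violated soft preferences: 18, 19

1. logo.x = 26  [logo.left = footer.left + 14]
2. logo.y = 32  [logo.top = footer.top + 14]
3. logo.h = 246  [footer.bottom = logo.bottom + 14]
4. logo.w = 79  [status.left = logo.right + 14]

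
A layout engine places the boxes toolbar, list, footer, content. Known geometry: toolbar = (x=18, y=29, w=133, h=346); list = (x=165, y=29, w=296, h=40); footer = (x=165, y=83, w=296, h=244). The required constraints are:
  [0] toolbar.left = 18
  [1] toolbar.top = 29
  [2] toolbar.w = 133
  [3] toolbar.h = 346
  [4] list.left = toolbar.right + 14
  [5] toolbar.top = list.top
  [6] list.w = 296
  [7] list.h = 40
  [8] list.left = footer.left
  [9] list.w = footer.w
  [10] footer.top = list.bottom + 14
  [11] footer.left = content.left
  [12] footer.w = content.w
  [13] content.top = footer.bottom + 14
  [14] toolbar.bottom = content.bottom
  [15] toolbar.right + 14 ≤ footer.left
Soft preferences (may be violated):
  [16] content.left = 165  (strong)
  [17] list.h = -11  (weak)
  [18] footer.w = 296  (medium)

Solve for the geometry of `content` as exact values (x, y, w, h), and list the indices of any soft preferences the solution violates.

1. content.x = 165  [footer.left = content.left]
2. content.w = 296  [footer.w = content.w]
3. content.y = 341  [content.top = footer.bottom + 14]
4. content.h = 34  [toolbar.bottom = content.bottom]

content = (x=165, y=341, w=296, h=34)
violated soft preferences: 17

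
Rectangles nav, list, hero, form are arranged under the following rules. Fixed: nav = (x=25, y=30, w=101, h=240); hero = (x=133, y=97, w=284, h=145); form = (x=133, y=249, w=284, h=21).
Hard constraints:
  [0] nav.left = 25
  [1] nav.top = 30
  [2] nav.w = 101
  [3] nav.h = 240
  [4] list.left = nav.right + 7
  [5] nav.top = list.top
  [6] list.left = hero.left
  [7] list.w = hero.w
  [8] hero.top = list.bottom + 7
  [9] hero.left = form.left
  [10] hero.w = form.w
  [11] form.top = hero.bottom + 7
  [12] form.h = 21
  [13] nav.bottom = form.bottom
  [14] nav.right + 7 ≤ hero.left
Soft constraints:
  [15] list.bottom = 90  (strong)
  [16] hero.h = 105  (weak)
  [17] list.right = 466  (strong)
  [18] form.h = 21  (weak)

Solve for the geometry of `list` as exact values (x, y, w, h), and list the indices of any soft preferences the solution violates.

1. list.x = 133  [list.left = nav.right + 7]
2. list.y = 30  [nav.top = list.top]
3. list.w = 284  [list.w = hero.w]
4. list.h = 60  [hero.top = list.bottom + 7]

list = (x=133, y=30, w=284, h=60)
violated soft preferences: 16, 17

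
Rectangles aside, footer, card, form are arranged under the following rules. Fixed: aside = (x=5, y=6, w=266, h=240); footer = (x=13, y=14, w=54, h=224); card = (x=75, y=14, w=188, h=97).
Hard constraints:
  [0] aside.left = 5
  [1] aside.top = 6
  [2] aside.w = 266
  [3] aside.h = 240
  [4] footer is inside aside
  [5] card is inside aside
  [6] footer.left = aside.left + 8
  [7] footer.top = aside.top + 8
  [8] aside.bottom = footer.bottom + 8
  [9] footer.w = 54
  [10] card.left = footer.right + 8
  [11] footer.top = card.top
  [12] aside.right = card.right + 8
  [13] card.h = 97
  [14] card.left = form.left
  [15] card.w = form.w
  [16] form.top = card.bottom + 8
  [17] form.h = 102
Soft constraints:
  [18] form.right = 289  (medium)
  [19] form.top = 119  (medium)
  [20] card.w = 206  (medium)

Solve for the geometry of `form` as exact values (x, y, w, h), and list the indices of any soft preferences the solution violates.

form = (x=75, y=119, w=188, h=102)
violated soft preferences: 18, 20

1. form.x = 75  [card.left = form.left]
2. form.w = 188  [card.w = form.w]
3. form.y = 119  [form.top = card.bottom + 8]
4. form.h = 102  [form.h = 102]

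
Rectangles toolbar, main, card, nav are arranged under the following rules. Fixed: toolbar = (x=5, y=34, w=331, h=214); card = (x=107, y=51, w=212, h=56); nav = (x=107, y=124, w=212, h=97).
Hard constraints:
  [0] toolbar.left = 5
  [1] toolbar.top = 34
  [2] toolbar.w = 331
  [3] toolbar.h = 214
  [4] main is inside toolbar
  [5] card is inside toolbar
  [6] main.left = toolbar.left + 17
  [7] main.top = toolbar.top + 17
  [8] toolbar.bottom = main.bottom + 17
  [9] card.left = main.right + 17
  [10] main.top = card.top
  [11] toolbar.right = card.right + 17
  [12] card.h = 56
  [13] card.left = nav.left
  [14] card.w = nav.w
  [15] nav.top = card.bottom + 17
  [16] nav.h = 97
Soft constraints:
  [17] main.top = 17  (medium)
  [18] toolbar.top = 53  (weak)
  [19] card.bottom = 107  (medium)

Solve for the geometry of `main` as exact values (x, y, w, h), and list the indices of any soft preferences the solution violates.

main = (x=22, y=51, w=68, h=180)
violated soft preferences: 17, 18

1. main.x = 22  [main.left = toolbar.left + 17]
2. main.y = 51  [main.top = toolbar.top + 17]
3. main.h = 180  [toolbar.bottom = main.bottom + 17]
4. main.w = 68  [card.left = main.right + 17]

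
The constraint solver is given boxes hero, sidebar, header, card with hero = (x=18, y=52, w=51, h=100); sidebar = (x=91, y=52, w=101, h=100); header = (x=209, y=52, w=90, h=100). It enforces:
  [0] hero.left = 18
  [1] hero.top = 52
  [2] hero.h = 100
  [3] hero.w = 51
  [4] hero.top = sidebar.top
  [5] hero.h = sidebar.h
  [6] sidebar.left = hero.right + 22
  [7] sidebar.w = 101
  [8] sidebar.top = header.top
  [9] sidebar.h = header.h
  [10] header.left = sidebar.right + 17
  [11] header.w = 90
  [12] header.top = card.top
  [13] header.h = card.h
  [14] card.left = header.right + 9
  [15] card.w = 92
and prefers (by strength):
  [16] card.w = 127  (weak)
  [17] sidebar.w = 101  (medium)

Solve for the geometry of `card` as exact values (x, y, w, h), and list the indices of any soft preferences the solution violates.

1. card.y = 52  [header.top = card.top]
2. card.h = 100  [header.h = card.h]
3. card.x = 308  [card.left = header.right + 9]
4. card.w = 92  [card.w = 92]

card = (x=308, y=52, w=92, h=100)
violated soft preferences: 16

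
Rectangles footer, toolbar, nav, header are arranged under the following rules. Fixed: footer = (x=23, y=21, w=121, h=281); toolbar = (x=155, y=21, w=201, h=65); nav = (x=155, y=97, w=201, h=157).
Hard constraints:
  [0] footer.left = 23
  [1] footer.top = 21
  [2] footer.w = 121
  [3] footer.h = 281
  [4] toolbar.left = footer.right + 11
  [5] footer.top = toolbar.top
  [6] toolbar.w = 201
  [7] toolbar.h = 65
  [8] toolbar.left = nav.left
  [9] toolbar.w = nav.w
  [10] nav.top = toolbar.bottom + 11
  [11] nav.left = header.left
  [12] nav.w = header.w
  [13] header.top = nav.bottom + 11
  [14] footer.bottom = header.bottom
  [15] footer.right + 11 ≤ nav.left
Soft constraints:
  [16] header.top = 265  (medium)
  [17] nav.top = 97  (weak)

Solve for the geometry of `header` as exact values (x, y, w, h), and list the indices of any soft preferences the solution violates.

1. header.x = 155  [nav.left = header.left]
2. header.w = 201  [nav.w = header.w]
3. header.y = 265  [header.top = nav.bottom + 11]
4. header.h = 37  [footer.bottom = header.bottom]

header = (x=155, y=265, w=201, h=37)
violated soft preferences: none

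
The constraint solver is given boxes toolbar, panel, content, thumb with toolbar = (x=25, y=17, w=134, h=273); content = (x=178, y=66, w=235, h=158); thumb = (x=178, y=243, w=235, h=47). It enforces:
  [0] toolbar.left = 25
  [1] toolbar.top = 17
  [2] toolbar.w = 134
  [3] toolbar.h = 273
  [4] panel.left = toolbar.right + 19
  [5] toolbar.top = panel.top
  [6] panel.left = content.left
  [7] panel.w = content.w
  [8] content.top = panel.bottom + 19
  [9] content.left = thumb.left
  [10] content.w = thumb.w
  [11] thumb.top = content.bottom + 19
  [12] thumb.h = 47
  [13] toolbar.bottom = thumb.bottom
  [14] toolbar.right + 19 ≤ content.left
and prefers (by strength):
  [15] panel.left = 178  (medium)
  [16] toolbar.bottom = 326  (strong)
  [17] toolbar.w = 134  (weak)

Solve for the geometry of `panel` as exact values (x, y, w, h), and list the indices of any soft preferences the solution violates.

1. panel.x = 178  [panel.left = toolbar.right + 19]
2. panel.y = 17  [toolbar.top = panel.top]
3. panel.w = 235  [panel.w = content.w]
4. panel.h = 30  [content.top = panel.bottom + 19]

panel = (x=178, y=17, w=235, h=30)
violated soft preferences: 16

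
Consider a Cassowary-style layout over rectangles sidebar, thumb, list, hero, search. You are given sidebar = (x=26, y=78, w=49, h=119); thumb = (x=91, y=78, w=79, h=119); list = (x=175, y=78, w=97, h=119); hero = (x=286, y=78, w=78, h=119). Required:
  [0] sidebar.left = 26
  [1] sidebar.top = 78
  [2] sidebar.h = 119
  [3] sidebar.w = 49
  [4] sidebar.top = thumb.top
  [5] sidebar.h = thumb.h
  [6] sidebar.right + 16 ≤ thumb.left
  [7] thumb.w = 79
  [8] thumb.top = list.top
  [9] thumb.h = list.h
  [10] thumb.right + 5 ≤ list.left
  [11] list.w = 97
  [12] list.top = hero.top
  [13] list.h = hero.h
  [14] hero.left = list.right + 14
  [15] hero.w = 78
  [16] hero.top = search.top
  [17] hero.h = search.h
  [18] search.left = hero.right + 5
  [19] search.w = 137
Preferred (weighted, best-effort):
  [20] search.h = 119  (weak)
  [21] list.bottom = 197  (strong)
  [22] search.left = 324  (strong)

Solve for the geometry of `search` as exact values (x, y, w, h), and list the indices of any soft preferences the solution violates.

1. search.y = 78  [hero.top = search.top]
2. search.h = 119  [hero.h = search.h]
3. search.x = 369  [search.left = hero.right + 5]
4. search.w = 137  [search.w = 137]

search = (x=369, y=78, w=137, h=119)
violated soft preferences: 22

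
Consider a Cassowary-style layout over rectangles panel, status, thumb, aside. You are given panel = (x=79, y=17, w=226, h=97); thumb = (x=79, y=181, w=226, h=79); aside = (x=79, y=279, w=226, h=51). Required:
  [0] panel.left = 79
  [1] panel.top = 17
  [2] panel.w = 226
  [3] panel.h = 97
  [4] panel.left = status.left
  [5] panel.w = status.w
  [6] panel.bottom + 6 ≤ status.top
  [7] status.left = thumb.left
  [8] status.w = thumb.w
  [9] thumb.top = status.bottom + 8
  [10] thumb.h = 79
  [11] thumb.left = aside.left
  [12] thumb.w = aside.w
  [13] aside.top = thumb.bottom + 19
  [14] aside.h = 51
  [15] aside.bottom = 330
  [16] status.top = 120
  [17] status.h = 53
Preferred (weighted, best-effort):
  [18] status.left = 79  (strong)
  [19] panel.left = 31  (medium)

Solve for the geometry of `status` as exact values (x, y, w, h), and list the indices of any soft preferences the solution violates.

status = (x=79, y=120, w=226, h=53)
violated soft preferences: 19

1. status.x = 79  [panel.left = status.left]
2. status.w = 226  [panel.w = status.w]
3. status.y = 120  [status.top = 120]
4. status.h = 53  [status.h = 53]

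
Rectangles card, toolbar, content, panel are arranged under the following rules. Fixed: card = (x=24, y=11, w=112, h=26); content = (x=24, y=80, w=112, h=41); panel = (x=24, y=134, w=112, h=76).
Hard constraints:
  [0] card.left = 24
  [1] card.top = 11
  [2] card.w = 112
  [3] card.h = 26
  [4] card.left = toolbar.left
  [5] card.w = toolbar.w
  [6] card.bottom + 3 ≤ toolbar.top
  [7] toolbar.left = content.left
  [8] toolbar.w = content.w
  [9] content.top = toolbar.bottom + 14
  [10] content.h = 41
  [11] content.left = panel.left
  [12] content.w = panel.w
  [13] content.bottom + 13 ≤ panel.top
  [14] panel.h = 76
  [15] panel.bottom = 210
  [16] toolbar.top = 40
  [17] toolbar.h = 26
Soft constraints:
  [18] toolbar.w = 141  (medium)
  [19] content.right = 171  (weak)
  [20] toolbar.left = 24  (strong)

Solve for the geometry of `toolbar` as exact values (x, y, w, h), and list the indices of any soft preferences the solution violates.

toolbar = (x=24, y=40, w=112, h=26)
violated soft preferences: 18, 19

1. toolbar.x = 24  [card.left = toolbar.left]
2. toolbar.w = 112  [card.w = toolbar.w]
3. toolbar.y = 40  [toolbar.top = 40]
4. toolbar.h = 26  [toolbar.h = 26]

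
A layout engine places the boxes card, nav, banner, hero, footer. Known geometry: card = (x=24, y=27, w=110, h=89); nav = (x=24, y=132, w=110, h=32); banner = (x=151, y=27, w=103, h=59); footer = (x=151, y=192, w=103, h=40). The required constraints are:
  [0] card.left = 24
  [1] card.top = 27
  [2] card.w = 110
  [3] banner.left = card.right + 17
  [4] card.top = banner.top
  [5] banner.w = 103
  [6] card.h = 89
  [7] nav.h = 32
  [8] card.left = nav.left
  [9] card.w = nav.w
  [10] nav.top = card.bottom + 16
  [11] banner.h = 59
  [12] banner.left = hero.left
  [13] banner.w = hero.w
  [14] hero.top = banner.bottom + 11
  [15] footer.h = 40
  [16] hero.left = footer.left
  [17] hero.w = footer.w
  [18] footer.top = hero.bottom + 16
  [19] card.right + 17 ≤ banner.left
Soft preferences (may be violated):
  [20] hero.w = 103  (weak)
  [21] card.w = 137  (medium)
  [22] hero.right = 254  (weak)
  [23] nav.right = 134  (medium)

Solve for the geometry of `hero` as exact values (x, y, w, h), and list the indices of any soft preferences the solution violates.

1. hero.x = 151  [banner.left = hero.left]
2. hero.w = 103  [banner.w = hero.w]
3. hero.y = 97  [hero.top = banner.bottom + 11]
4. hero.h = 79  [footer.top = hero.bottom + 16]

hero = (x=151, y=97, w=103, h=79)
violated soft preferences: 21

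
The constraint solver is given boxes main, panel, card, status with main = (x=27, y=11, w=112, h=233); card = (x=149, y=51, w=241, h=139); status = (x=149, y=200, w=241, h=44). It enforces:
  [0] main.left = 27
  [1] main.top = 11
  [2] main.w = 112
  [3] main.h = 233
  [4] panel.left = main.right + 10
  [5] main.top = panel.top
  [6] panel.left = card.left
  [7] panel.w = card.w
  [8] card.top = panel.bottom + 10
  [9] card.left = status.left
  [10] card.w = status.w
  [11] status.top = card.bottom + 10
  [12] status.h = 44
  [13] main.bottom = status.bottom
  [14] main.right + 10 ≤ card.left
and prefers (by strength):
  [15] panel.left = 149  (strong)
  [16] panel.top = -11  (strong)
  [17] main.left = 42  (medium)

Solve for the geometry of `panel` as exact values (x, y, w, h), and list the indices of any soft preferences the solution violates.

1. panel.x = 149  [panel.left = main.right + 10]
2. panel.y = 11  [main.top = panel.top]
3. panel.w = 241  [panel.w = card.w]
4. panel.h = 30  [card.top = panel.bottom + 10]

panel = (x=149, y=11, w=241, h=30)
violated soft preferences: 16, 17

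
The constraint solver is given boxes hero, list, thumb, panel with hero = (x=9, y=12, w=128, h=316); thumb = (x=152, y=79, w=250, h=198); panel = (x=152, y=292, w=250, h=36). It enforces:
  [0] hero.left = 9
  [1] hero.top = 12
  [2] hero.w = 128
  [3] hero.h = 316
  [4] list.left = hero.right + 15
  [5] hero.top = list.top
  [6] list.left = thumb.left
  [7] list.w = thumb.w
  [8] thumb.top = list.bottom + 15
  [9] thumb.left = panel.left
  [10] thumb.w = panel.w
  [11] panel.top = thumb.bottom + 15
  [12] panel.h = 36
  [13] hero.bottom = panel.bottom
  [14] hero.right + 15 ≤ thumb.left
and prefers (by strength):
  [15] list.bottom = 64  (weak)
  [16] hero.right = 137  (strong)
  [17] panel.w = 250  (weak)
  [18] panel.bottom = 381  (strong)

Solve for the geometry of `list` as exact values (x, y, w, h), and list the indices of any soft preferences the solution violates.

list = (x=152, y=12, w=250, h=52)
violated soft preferences: 18

1. list.x = 152  [list.left = hero.right + 15]
2. list.y = 12  [hero.top = list.top]
3. list.w = 250  [list.w = thumb.w]
4. list.h = 52  [thumb.top = list.bottom + 15]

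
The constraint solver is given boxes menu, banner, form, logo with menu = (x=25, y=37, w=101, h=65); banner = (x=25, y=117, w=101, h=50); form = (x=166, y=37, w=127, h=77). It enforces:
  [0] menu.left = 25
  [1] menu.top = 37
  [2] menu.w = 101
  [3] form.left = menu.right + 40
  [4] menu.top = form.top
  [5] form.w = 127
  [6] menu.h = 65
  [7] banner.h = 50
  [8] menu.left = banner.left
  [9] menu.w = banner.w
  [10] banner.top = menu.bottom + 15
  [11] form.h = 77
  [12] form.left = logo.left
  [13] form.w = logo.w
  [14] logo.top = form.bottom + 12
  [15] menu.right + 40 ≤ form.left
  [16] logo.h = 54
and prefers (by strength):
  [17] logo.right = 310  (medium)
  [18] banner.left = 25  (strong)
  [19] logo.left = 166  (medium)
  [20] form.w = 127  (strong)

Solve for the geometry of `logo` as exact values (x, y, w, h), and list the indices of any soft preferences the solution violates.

1. logo.x = 166  [form.left = logo.left]
2. logo.w = 127  [form.w = logo.w]
3. logo.y = 126  [logo.top = form.bottom + 12]
4. logo.h = 54  [logo.h = 54]

logo = (x=166, y=126, w=127, h=54)
violated soft preferences: 17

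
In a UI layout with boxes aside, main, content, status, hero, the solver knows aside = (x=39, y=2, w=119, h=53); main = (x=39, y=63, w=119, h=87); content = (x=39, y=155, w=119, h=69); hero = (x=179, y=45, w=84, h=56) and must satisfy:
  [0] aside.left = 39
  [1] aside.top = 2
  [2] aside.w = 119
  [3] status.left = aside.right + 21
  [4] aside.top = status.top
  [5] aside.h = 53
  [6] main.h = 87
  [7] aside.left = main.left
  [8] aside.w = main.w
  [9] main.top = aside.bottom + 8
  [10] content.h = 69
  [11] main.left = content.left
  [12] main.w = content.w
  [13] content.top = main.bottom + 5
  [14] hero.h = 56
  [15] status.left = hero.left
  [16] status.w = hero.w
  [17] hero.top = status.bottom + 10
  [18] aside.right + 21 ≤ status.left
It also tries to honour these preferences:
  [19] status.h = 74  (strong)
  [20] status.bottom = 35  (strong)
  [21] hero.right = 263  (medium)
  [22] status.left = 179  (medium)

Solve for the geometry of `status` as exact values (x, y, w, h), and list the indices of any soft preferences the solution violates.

status = (x=179, y=2, w=84, h=33)
violated soft preferences: 19

1. status.x = 179  [status.left = aside.right + 21]
2. status.y = 2  [aside.top = status.top]
3. status.w = 84  [status.w = hero.w]
4. status.h = 33  [hero.top = status.bottom + 10]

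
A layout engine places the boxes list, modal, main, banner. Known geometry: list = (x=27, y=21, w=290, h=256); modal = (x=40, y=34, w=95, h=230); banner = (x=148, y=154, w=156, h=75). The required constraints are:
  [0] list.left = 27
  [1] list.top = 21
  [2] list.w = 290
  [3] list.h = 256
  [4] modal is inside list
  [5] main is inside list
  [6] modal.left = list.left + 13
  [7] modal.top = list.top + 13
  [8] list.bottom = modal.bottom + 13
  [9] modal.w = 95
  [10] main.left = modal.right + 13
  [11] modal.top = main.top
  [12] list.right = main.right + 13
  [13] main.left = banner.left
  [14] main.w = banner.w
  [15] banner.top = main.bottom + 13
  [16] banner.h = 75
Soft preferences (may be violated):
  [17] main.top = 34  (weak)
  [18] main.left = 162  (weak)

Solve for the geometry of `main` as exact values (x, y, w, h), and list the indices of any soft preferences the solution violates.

1. main.x = 148  [main.left = modal.right + 13]
2. main.y = 34  [modal.top = main.top]
3. main.w = 156  [list.right = main.right + 13]
4. main.h = 107  [banner.top = main.bottom + 13]

main = (x=148, y=34, w=156, h=107)
violated soft preferences: 18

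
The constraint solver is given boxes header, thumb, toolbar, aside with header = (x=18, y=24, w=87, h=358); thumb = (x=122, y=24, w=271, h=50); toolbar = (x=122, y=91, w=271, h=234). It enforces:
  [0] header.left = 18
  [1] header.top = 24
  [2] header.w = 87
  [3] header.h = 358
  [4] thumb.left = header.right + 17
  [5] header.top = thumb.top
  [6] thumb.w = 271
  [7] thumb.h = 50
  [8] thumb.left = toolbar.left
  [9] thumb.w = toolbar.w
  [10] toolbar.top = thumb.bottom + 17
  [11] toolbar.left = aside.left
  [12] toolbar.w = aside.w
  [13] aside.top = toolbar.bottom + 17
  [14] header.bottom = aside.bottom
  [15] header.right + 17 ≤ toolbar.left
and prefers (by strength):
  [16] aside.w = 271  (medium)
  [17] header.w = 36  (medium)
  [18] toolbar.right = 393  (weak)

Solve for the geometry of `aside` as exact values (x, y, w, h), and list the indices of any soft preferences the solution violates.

aside = (x=122, y=342, w=271, h=40)
violated soft preferences: 17

1. aside.x = 122  [toolbar.left = aside.left]
2. aside.w = 271  [toolbar.w = aside.w]
3. aside.y = 342  [aside.top = toolbar.bottom + 17]
4. aside.h = 40  [header.bottom = aside.bottom]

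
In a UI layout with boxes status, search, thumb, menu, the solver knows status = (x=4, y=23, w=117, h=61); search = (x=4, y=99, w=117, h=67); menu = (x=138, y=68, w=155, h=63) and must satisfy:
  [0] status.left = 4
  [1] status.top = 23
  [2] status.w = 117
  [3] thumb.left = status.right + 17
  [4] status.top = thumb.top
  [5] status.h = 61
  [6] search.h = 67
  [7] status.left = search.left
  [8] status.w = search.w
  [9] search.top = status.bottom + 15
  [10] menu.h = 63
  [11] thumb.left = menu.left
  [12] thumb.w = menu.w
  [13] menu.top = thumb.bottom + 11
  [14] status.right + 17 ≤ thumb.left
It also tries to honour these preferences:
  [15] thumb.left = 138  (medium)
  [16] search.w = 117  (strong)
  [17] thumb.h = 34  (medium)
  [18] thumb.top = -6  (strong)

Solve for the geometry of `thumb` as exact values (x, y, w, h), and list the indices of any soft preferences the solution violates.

thumb = (x=138, y=23, w=155, h=34)
violated soft preferences: 18

1. thumb.x = 138  [thumb.left = status.right + 17]
2. thumb.y = 23  [status.top = thumb.top]
3. thumb.w = 155  [thumb.w = menu.w]
4. thumb.h = 34  [menu.top = thumb.bottom + 11]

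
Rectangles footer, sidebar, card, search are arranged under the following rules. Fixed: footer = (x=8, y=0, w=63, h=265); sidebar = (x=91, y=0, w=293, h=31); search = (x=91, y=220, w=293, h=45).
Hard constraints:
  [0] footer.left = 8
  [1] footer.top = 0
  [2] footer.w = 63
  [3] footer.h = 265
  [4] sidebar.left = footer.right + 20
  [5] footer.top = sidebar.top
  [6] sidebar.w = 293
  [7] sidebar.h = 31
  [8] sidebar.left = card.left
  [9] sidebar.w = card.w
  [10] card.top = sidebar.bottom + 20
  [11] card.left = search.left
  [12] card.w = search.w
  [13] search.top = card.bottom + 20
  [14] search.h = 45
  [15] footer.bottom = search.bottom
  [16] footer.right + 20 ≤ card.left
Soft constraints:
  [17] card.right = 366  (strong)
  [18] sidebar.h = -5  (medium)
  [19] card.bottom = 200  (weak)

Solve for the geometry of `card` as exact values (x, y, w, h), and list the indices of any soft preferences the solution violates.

1. card.x = 91  [sidebar.left = card.left]
2. card.w = 293  [sidebar.w = card.w]
3. card.y = 51  [card.top = sidebar.bottom + 20]
4. card.h = 149  [search.top = card.bottom + 20]

card = (x=91, y=51, w=293, h=149)
violated soft preferences: 17, 18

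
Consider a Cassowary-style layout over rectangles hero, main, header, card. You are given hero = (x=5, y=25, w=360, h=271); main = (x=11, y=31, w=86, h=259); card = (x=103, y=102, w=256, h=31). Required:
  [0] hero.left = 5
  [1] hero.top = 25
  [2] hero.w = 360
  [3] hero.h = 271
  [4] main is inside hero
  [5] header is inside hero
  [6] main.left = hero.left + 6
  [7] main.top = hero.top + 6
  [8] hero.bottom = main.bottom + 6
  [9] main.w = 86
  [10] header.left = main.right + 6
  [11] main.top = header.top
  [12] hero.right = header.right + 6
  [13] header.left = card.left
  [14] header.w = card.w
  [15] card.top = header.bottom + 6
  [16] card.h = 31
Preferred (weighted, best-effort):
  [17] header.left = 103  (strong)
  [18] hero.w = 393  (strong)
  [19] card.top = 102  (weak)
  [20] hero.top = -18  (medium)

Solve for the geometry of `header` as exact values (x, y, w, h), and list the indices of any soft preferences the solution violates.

1. header.x = 103  [header.left = main.right + 6]
2. header.y = 31  [main.top = header.top]
3. header.w = 256  [hero.right = header.right + 6]
4. header.h = 65  [card.top = header.bottom + 6]

header = (x=103, y=31, w=256, h=65)
violated soft preferences: 18, 20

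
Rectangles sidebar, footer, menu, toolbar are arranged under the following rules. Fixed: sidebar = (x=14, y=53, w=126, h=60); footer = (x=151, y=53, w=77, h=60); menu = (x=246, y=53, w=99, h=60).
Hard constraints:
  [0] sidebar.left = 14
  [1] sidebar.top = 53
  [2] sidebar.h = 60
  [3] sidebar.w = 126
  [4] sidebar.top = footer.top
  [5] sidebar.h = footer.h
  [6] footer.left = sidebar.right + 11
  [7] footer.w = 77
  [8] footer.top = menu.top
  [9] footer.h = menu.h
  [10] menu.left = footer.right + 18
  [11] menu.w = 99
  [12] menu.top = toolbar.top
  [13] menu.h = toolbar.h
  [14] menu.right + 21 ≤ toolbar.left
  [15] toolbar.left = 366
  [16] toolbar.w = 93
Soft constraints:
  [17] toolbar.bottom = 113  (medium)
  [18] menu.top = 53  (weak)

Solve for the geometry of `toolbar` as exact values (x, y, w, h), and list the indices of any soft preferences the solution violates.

1. toolbar.y = 53  [menu.top = toolbar.top]
2. toolbar.h = 60  [menu.h = toolbar.h]
3. toolbar.x = 366  [toolbar.left = 366]
4. toolbar.w = 93  [toolbar.w = 93]

toolbar = (x=366, y=53, w=93, h=60)
violated soft preferences: none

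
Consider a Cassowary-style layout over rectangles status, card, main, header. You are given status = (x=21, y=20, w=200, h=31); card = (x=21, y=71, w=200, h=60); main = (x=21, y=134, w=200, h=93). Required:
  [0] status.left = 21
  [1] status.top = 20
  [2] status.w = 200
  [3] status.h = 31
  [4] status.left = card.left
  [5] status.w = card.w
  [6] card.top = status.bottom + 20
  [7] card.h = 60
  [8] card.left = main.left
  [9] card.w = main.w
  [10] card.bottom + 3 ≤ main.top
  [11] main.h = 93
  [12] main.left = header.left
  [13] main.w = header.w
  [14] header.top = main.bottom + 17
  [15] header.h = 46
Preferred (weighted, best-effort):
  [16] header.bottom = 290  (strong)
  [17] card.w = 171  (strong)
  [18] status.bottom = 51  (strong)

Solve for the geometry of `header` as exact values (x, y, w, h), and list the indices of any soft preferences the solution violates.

1. header.x = 21  [main.left = header.left]
2. header.w = 200  [main.w = header.w]
3. header.y = 244  [header.top = main.bottom + 17]
4. header.h = 46  [header.h = 46]

header = (x=21, y=244, w=200, h=46)
violated soft preferences: 17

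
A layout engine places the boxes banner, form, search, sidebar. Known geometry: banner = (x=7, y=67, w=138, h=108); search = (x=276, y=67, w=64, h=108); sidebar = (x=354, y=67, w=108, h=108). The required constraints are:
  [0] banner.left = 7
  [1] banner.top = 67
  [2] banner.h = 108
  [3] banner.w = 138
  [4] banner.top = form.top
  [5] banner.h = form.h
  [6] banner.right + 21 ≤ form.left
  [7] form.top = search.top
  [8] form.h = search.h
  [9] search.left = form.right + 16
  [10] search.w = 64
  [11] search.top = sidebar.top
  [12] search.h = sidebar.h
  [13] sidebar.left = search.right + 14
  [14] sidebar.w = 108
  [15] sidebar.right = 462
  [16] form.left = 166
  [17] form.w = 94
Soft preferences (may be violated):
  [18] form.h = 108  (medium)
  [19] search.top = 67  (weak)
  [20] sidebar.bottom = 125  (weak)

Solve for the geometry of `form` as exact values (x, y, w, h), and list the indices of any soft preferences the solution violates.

1. form.y = 67  [banner.top = form.top]
2. form.h = 108  [banner.h = form.h]
3. form.x = 166  [form.left = 166]
4. form.w = 94  [form.w = 94]

form = (x=166, y=67, w=94, h=108)
violated soft preferences: 20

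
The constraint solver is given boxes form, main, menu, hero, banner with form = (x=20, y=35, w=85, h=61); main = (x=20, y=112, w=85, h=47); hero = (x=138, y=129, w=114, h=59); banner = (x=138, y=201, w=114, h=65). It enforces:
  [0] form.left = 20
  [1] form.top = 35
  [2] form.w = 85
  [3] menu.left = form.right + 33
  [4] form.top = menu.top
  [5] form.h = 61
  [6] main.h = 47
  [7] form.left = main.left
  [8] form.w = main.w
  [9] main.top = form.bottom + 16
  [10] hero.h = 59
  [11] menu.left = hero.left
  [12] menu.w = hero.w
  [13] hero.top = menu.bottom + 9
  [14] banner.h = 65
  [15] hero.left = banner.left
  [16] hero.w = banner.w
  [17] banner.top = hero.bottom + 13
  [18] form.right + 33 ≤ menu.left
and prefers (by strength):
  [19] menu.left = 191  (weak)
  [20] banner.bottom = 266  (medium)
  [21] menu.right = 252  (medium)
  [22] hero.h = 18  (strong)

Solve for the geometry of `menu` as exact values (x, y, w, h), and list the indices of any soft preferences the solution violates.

menu = (x=138, y=35, w=114, h=85)
violated soft preferences: 19, 22

1. menu.x = 138  [menu.left = form.right + 33]
2. menu.y = 35  [form.top = menu.top]
3. menu.w = 114  [menu.w = hero.w]
4. menu.h = 85  [hero.top = menu.bottom + 9]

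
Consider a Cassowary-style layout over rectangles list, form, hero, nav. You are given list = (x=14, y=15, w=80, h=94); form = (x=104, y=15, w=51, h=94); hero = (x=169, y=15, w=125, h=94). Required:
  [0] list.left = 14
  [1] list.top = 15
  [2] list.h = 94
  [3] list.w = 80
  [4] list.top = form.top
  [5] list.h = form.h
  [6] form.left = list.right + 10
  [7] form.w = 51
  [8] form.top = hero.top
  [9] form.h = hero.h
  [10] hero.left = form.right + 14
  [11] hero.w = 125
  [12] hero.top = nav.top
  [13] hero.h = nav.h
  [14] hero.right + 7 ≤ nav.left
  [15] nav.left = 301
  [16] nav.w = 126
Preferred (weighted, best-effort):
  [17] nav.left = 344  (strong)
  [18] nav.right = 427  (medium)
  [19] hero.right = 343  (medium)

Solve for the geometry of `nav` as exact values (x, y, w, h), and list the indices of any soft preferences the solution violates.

1. nav.y = 15  [hero.top = nav.top]
2. nav.h = 94  [hero.h = nav.h]
3. nav.x = 301  [nav.left = 301]
4. nav.w = 126  [nav.w = 126]

nav = (x=301, y=15, w=126, h=94)
violated soft preferences: 17, 19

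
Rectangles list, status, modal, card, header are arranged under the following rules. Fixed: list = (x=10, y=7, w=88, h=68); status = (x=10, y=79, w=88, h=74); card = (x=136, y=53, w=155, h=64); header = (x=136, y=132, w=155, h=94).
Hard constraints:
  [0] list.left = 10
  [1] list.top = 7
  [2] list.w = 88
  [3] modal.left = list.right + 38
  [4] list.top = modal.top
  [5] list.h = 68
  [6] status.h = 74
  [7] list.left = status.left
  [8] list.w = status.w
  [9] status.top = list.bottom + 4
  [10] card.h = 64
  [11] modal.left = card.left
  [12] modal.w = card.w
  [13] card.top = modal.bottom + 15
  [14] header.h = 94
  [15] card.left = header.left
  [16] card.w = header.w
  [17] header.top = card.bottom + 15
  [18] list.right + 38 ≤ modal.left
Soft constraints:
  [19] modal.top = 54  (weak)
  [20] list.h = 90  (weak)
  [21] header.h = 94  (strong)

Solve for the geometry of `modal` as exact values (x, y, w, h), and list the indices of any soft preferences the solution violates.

modal = (x=136, y=7, w=155, h=31)
violated soft preferences: 19, 20

1. modal.x = 136  [modal.left = list.right + 38]
2. modal.y = 7  [list.top = modal.top]
3. modal.w = 155  [modal.w = card.w]
4. modal.h = 31  [card.top = modal.bottom + 15]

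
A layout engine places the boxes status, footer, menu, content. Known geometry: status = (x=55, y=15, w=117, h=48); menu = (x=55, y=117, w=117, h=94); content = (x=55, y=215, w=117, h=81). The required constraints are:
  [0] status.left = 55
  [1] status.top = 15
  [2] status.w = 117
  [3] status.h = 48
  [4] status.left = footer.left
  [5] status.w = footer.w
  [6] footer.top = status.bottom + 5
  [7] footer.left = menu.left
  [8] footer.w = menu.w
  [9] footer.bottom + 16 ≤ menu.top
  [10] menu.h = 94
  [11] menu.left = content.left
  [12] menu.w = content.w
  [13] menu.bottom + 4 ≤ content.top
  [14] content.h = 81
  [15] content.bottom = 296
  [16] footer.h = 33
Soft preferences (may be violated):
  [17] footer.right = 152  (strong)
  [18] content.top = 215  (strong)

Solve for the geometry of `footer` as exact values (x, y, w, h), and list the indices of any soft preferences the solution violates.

1. footer.x = 55  [status.left = footer.left]
2. footer.w = 117  [status.w = footer.w]
3. footer.y = 68  [footer.top = status.bottom + 5]
4. footer.h = 33  [footer.h = 33]

footer = (x=55, y=68, w=117, h=33)
violated soft preferences: 17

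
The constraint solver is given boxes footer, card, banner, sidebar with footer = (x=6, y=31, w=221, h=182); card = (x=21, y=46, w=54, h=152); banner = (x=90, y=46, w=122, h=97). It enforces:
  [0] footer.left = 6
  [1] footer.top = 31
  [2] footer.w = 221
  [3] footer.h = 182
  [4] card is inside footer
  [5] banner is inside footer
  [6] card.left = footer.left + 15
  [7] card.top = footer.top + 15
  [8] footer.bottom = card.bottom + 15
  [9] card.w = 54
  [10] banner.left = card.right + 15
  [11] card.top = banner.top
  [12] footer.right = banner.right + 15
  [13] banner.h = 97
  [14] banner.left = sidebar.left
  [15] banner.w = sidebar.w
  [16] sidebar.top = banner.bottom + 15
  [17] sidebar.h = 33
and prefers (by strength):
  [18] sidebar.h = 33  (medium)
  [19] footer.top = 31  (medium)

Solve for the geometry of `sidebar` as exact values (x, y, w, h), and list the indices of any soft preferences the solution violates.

sidebar = (x=90, y=158, w=122, h=33)
violated soft preferences: none

1. sidebar.x = 90  [banner.left = sidebar.left]
2. sidebar.w = 122  [banner.w = sidebar.w]
3. sidebar.y = 158  [sidebar.top = banner.bottom + 15]
4. sidebar.h = 33  [sidebar.h = 33]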